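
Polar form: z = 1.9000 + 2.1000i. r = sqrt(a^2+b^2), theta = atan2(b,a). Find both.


r = sqrt(3.61+4.41) = sqrt(8.02) = 2.8320
theta = atan2(2.1, 1.9) = 47.8624 degrees

r = 2.8320, theta = 47.8624 degrees


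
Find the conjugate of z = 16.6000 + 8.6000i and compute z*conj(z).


z_bar = 16.6000 - 8.6000i
z*z_bar = 16.6^2 + 8.6^2 = 275.56 + 73.96 = 349.52

z_bar = 16.6000 - 8.6000i, z*z_bar = 349.52


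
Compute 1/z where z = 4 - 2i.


|z|^2 = 16+4 = 20
1/z = (4 + 2i)/20

1/z = 0.2000 + 0.1000i


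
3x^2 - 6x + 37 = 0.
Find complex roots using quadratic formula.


disc = (-6)^2 - 4*3*37 = 36 - 444 = -408
sqrt(|disc|) = sqrt(408) = 20.1990
Real part = 6/(2*3) = 1.0000
Imag part = 20.1990/(2*3) = 3.3665

1.0000 ± 3.3665i


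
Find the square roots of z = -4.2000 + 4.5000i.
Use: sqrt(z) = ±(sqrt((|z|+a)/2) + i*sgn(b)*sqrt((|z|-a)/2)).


|z| = sqrt(17.64+20.25) = 6.1555
sqrt((|z|+a)/2) = sqrt((6.1555+(-4.2))/2) = sqrt(0.9777) = 0.9888
sqrt((|z|-a)/2) = sqrt((6.1555-(-4.2))/2) = sqrt(5.1777) = 2.2755

±(0.9888 + 2.2755i) i.e. 0.9888 + 2.2755i and -0.9888 - 2.2755i


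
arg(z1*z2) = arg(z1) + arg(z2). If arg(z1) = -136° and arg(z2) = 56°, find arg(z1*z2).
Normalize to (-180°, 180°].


arg(z1*z2) = -136° + 56° = -80°
Normalized to (-180°, 180°]: -80°

-80°


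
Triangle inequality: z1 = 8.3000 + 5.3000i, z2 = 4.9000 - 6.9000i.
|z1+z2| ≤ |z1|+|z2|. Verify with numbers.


|z1| = sqrt(8.3^2 + 5.3^2) = sqrt(96.98) = 9.8478
|z2| = sqrt(4.9^2 + (-6.9)^2) = sqrt(71.62) = 8.4629
z1+z2 = 13.2000 - 1.6000i
|z1+z2| = sqrt(176.8) = 13.2966
|z1|+|z2| = 9.8478 + 8.4629 = 18.3107

|z1+z2| = 13.2966 ≤ |z1|+|z2| = 18.3107 (verified)


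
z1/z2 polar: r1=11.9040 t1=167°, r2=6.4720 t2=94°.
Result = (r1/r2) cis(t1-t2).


r = 11.9040 / 6.4720 = 1.8393
theta = 167° - 94° = 73° = 73° (mod 360)

1.8393 cis(73°)


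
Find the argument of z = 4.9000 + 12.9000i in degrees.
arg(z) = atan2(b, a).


Re = 4.9, Im = 12.9
arg = atan2(12.9, 4.9) = 69.2010 degrees

arg(z) = 69.2010 degrees


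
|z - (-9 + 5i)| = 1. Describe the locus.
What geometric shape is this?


|z - z0| = r is a circle with center z0 and radius r.
Center = (-9, 5), radius = 1

Circle with center (-9, 5) and radius 1


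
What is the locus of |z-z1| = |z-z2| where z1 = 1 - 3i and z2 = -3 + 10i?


Equal distances means the locus is the perpendicular bisector of z1 and z2.
Midpoint = ((1+(-3))/2, (-3+10)/2) = (-1.0000, 3.5000)

Perpendicular bisector through (-1.0000, 3.5000)


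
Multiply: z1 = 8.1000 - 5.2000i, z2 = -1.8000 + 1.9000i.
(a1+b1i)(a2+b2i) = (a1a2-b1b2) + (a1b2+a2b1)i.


Real = 8.1*(-1.8) - (-5.2)*1.9 = -14.58 - (-9.88) = -4.7
Imag = 8.1*1.9 - (1.8)*(-5.2) = 15.39 + 9.36 = 24.75

-4.7000 + 24.7500i


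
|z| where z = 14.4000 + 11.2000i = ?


|z| = sqrt(14.4^2 + 11.2^2) = sqrt(207.36 + 125.44) = sqrt(332.8) = 18.2428

|z| = 18.2428


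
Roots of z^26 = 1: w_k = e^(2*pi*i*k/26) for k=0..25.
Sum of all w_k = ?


The sum of all 26th roots of unity is 0.
Geometric series: (1 - w^26)/(1 - w) = (1-1)/(1-w) = 0 since w^26 = 1, w ≠ 1.
Alternatively: coefficient of z^25 in z^26 - 1 is 0.

0


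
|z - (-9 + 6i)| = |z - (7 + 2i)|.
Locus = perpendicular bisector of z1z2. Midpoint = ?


Equal distances means the locus is the perpendicular bisector of z1 and z2.
Midpoint = ((-9+7)/2, (6+2)/2) = (-1.0000, 4.0000)

Perpendicular bisector through (-1.0000, 4.0000)


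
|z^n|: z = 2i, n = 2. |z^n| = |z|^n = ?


|z| = sqrt(0+4) = sqrt(4) = 2
|z^2| = |z|^2 = 2^2 = 4

|z^2| = 4


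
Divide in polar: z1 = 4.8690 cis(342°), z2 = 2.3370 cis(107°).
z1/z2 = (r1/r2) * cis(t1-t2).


r = 4.8690 / 2.3370 = 2.0834
theta = 342° - 107° = 235° = 235° (mod 360)

2.0834 cis(235°)


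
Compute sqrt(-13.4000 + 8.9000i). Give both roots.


|z| = sqrt(179.56+79.21) = 16.0863
sqrt((|z|+a)/2) = sqrt((16.0863+(-13.4))/2) = sqrt(1.3432) = 1.1589
sqrt((|z|-a)/2) = sqrt((16.0863-(-13.4))/2) = sqrt(14.7432) = 3.8397

±(1.1589 + 3.8397i) i.e. 1.1589 + 3.8397i and -1.1589 - 3.8397i


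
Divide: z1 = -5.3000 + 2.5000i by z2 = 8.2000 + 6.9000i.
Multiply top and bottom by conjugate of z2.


Conjugate of z2 = 8.2000 - 6.9000i
Numerator: (-5.3000 + 2.5000i)(8.2000 - 6.9000i) = -26.2100 + 57.0700i
Denominator: 8.2^2 + 6.9^2 = 114.85
Result = (-26.2100 + 57.0700i)/114.85

-0.2282 + 0.4969i


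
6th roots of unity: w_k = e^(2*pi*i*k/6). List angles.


The 6th roots of unity are cis(360k/6°) for k=0..5
Angle step = 360/6 = 60°
Primitive root: cis(60°)
Primitive root = 0.5000 + 0.8660i

6 roots at angles: 0°, 60°, 120°, 180°, 240°, 300°


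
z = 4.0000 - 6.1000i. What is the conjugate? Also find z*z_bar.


z_bar = 4.0000 + 6.1000i
z*z_bar = 4^2 + (-6.1)^2 = 16 + 37.21 = 53.21

z_bar = 4.0000 + 6.1000i, z*z_bar = 53.21


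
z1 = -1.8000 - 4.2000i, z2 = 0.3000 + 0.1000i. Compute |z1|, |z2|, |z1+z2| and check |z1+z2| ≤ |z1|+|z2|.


|z1| = sqrt((-1.8)^2 + (-4.2)^2) = sqrt(20.88) = 4.5695
|z2| = sqrt(0.3^2 + 0.1^2) = sqrt(0.1) = 0.3162
z1+z2 = -1.5000 - 4.1000i
|z1+z2| = sqrt(19.06) = 4.3658
|z1|+|z2| = 4.5695 + 0.3162 = 4.8857

|z1+z2| = 4.3658 ≤ |z1|+|z2| = 4.8857 (verified)


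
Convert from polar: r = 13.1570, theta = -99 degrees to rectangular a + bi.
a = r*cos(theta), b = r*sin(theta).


a = 13.1570*cos(-99°) = 13.1570*(-0.156434) = -2.0582
b = 13.1570*sin(-99°) = 13.1570*(-0.98769) = -12.9950

-2.0582 - 12.9950i


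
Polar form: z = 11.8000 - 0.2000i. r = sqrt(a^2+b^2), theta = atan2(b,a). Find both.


r = sqrt(139.24+0.04) = sqrt(139.28) = 11.8017
theta = atan2(-0.2, 11.8) = -0.9710 degrees

r = 11.8017, theta = -0.9710 degrees


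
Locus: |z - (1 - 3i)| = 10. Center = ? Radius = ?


|z - z0| = r is a circle with center z0 and radius r.
Center = (1, -3), radius = 10

Circle with center (1, -3) and radius 10


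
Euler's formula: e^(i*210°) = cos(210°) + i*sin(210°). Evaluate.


cos(210°) = -0.8660
sin(210°) = -0.5000

e^(i*210°) = -0.8660 - 0.5000i


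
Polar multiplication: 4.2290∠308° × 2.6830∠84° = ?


r = 4.2290 * 2.6830 = 11.3464
theta = 308° + 84° = 392° = 32° (mod 360)

11.3464 cis(32°)


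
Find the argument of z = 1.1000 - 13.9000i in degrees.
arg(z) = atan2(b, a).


Re = 1.1, Im = -13.9
arg = atan2(-13.9, 1.1) = -85.4752 degrees

arg(z) = -85.4752 degrees


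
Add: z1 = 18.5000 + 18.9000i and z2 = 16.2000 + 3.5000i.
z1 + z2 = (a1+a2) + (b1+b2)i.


Real: 18.5 + 16.2 = 34.7
Imag: 18.9 + 3.5 = 22.4

34.7000 + 22.4000i


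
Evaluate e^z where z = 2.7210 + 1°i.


e^2.7210 = 15.1955
cos(1°) = 0.99985
sin(1°) = 0.01745
Real = 15.1955*0.99985 = 15.1932
Imag = 15.1955*0.01745 = 0.2652

15.1932 + 0.2652i


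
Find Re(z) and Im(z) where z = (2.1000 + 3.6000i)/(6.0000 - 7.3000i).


Multiply by conjugate: (2.1000 + 3.6000i)(6.0000 + 7.3000i) / (6^2 + (-7.3)^2)
Numerator real = 2.1*6 + 3.6*(-7.3) = -13.68
Numerator imag = 3.6*6 - 2.1*(-7.3) = 36.93
Denominator = 89.29
Re(z) = -13.68/89.29 = -0.1532
Im(z) = 36.93/89.29 = 0.4136

Re(z) = -0.1532, Im(z) = 0.4136


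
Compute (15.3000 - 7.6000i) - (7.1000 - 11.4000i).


Real: 15.3 - 7.1 = 8.2
Imag: -7.6 + 11.4 = 3.8

8.2000 + 3.8000i


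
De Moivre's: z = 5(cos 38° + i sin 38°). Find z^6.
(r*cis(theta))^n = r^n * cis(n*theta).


r^6 = 5^6 = 15625
n*theta = 6*38° = 228° = 228° (mod 360)
a = 15625*cos(228°) = -10455.1657
b = 15625*sin(228°) = -11611.6379

15625 cis(228°) = -10455.1657 - 11611.6379i


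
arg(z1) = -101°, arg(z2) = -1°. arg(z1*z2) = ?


arg(z1*z2) = -101° - 1° = -102°
Normalized to (-180°, 180°]: -102°

-102°


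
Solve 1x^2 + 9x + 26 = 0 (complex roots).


disc = 9^2 - 4*1*26 = 81 - 104 = -23
sqrt(|disc|) = sqrt(23) = 4.7958
Real part = -9/(2*1) = -4.5000
Imag part = 4.7958/(2*1) = 2.3979

-4.5000 ± 2.3979i


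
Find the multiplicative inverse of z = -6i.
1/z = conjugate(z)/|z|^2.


|z|^2 = 0+36 = 36
1/z = (0 + 6i)/36

1/z = 0 + 0.1667i


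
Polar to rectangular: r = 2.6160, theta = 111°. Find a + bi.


a = 2.6160*cos(111°) = 2.6160*(-0.35837) = -0.9375
b = 2.6160*sin(111°) = 2.6160*0.93358 = 2.4422

-0.9375 + 2.4422i


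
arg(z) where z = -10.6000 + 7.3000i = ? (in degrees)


Re = -10.6, Im = 7.3
arg = atan2(7.3, -10.6) = 145.4456 degrees

arg(z) = 145.4456 degrees


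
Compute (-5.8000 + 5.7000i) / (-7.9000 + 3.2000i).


Conjugate of z2 = -7.9000 - 3.2000i
Numerator: (-5.8000 + 5.7000i)(-7.9000 - 3.2000i) = 64.0600 - 26.4700i
Denominator: (-7.9)^2 + 3.2^2 = 72.65
Result = (64.0600 - 26.4700i)/72.65

0.8818 - 0.3643i


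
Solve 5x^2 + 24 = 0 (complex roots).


disc = 0^2 - 4*5*24 = 0 - 480 = -480
sqrt(|disc|) = sqrt(480) = 21.9089
Real part = 0/(2*5) = 0
Imag part = 21.9089/(2*5) = 2.1909

0 ± 2.1909i


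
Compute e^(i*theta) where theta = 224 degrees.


cos(224°) = -0.7193
sin(224°) = -0.6947

e^(i*224°) = -0.7193 - 0.6947i


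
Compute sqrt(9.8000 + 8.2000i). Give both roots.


|z| = sqrt(96.04+67.24) = 12.7781
sqrt((|z|+a)/2) = sqrt((12.7781+9.8)/2) = sqrt(11.2891) = 3.3599
sqrt((|z|-a)/2) = sqrt((12.7781-9.8)/2) = sqrt(1.4891) = 1.2203

±(3.3599 + 1.2203i) i.e. 3.3599 + 1.2203i and -3.3599 - 1.2203i


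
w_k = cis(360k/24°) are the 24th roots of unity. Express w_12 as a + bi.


Angle = 360*12/24 = 180°
a = cos(180°) = -1.0000
b = sin(180°) = 0

-1.0000 + 0i


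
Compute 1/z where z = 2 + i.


|z|^2 = 4+1 = 5
1/z = (2 - 1i)/5

1/z = 0.4000 - 0.2000i


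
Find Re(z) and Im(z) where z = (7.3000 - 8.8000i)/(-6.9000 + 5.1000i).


Multiply by conjugate: (7.3000 - 8.8000i)(-6.9000 - 5.1000i) / ((-6.9)^2 + 5.1^2)
Numerator real = 7.3*(-6.9) - (8.8)*5.1 = -95.25
Numerator imag = -8.8*(-6.9) - 7.3*5.1 = 23.49
Denominator = 73.62
Re(z) = -95.25/73.62 = -1.2938
Im(z) = 23.49/73.62 = 0.3191

Re(z) = -1.2938, Im(z) = 0.3191


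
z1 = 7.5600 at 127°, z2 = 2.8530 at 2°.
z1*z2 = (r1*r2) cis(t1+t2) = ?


r = 7.5600 * 2.8530 = 21.5687
theta = 127° + 2° = 129° = 129° (mod 360)

21.5687 cis(129°)


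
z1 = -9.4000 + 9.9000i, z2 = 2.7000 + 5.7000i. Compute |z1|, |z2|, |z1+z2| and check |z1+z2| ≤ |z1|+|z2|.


|z1| = sqrt((-9.4)^2 + 9.9^2) = sqrt(186.37) = 13.6517
|z2| = sqrt(2.7^2 + 5.7^2) = sqrt(39.78) = 6.3071
z1+z2 = -6.7000 + 15.6000i
|z1+z2| = sqrt(288.25) = 16.9779
|z1|+|z2| = 13.6517 + 6.3071 = 19.9588

|z1+z2| = 16.9779 ≤ |z1|+|z2| = 19.9588 (verified)


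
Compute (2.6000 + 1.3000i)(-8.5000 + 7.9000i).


Real = 2.6*(-8.5) - 1.3*7.9 = -22.1 - 10.27 = -32.37
Imag = 2.6*7.9 - (8.5)*1.3 = 20.54 - (11.05) = 9.49

-32.3700 + 9.4900i


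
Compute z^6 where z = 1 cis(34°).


r^6 = 1^6 = 1
n*theta = 6*34° = 204° = 204° (mod 360)
a = 1*cos(204°) = -0.9135
b = 1*sin(204°) = -0.4067

1 cis(204°) = -0.9135 - 0.4067i


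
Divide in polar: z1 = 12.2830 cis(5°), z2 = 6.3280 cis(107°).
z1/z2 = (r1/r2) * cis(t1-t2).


r = 12.2830 / 6.3280 = 1.9411
theta = 5° - 107° = -102° = 258° (mod 360)

1.9411 cis(258°)


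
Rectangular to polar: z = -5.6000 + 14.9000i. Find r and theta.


r = sqrt(31.36+222.01) = sqrt(253.37) = 15.9176
theta = atan2(14.9, -5.6) = 110.5982 degrees

r = 15.9176, theta = 110.5982 degrees


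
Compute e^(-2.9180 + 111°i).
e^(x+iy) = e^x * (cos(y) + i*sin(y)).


e^-2.9180 = 0.05404
cos(111°) = -0.3584
sin(111°) = 0.9336
Real = 0.05404*(-0.3584) = -0.0194
Imag = 0.05404*0.9336 = 0.0505

-0.0194 + 0.0505i


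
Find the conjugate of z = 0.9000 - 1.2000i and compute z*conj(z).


z_bar = 0.9000 + 1.2000i
z*z_bar = 0.9^2 + (-1.2)^2 = 0.81 + 1.44 = 2.25

z_bar = 0.9000 + 1.2000i, z*z_bar = 2.25


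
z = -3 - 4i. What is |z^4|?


|z| = sqrt(9+16) = sqrt(25) = 5
|z^4| = |z|^4 = 5^4 = 625

|z^4| = 625


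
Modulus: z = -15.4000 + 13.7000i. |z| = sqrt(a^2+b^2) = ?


|z| = sqrt((-15.4)^2 + 13.7^2) = sqrt(237.16 + 187.69) = sqrt(424.85) = 20.6119

|z| = 20.6119


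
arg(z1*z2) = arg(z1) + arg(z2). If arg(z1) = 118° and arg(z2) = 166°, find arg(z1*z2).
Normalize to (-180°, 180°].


arg(z1*z2) = 118° + 166° = 284°
Normalized to (-180°, 180°]: -76°

-76°


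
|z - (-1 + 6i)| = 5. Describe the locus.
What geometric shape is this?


|z - z0| = r is a circle with center z0 and radius r.
Center = (-1, 6), radius = 5

Circle with center (-1, 6) and radius 5


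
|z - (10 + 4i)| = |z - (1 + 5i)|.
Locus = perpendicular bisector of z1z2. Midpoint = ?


Equal distances means the locus is the perpendicular bisector of z1 and z2.
Midpoint = ((10+1)/2, (4+5)/2) = (5.5000, 4.5000)

Perpendicular bisector through (5.5000, 4.5000)


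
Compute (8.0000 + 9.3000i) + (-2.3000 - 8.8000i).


Real: 8 - 2.3 = 5.7
Imag: 9.3 - 8.8 = 0.5

5.7000 + 0.5000i


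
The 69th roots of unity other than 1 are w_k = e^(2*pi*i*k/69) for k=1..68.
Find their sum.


With w = e^(2*pi*i/69), all 69 of the 69th roots of unity w^0 = 1, w, ..., w^(68) sum to 0: 1 + w + ... + w^(68) = (1 - w^69)/(1 - w) = 0 since w^69 = 1, w ≠ 1.
Removing the root 1: w + w^2 + ... + w^(68) = 0 - 1 = -1

Sum = -1


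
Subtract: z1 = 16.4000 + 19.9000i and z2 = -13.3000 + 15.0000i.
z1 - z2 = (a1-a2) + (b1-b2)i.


Real: 16.4 + 13.3 = 29.7
Imag: 19.9 - 15 = 4.9

29.7000 + 4.9000i


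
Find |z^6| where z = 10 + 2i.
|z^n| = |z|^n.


|z| = sqrt(100+4) = sqrt(104) = 10.1980
|z^6| = |z|^6 = (sqrt(104))^6 = 104^3 = 1124864

|z^6| = 1124864


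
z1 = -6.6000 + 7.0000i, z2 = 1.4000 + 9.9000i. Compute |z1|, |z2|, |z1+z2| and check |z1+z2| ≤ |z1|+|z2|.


|z1| = sqrt((-6.6)^2 + 7^2) = sqrt(92.56) = 9.6208
|z2| = sqrt(1.4^2 + 9.9^2) = sqrt(99.97) = 9.9985
z1+z2 = -5.2000 + 16.9000i
|z1+z2| = sqrt(312.65) = 17.6819
|z1|+|z2| = 9.6208 + 9.9985 = 19.6193

|z1+z2| = 17.6819 ≤ |z1|+|z2| = 19.6193 (verified)


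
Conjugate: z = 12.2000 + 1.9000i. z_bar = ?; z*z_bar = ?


z_bar = 12.2000 - 1.9000i
z*z_bar = 12.2^2 + 1.9^2 = 148.84 + 3.61 = 152.45

z_bar = 12.2000 - 1.9000i, z*z_bar = 152.45


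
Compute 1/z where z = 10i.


|z|^2 = 0+100 = 100
1/z = (0 - 10i)/100

1/z = 0 - 0.1000i


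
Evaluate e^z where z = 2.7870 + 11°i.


e^2.7870 = 16.2322
cos(11°) = 0.98163
sin(11°) = 0.19081
Real = 16.2322*0.98163 = 15.9340
Imag = 16.2322*0.19081 = 3.0973

15.9340 + 3.0973i


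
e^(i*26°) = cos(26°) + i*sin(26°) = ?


cos(26°) = 0.8988
sin(26°) = 0.4384

e^(i*26°) = 0.8988 + 0.4384i


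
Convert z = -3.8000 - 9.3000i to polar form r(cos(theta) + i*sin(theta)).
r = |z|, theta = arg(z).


r = sqrt(14.44+86.49) = sqrt(100.93) = 10.0464
theta = atan2(-9.3, -3.8) = -112.2250 degrees

r = 10.0464, theta = -112.2250 degrees


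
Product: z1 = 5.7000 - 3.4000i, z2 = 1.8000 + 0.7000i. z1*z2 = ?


Real = 5.7*1.8 - (-3.4)*0.7 = 10.26 - (-2.38) = 12.64
Imag = 5.7*0.7 + 1.8*(-3.4) = 3.99 - (6.12) = -2.13

12.6400 - 2.1300i


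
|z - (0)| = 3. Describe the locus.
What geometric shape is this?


|z - z0| = r is a circle with center z0 and radius r.
Center = (0, 0), radius = 3

Circle with center (0, 0) and radius 3


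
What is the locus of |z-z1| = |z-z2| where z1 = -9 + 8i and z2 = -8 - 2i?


Equal distances means the locus is the perpendicular bisector of z1 and z2.
Midpoint = ((-9+(-8))/2, (8+(-2))/2) = (-8.5000, 3.0000)

Perpendicular bisector through (-8.5000, 3.0000)


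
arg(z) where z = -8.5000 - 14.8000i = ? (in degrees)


Re = -8.5, Im = -14.8
arg = atan2(-14.8, -8.5) = -119.8698 degrees

arg(z) = -119.8698 degrees


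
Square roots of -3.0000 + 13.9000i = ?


|z| = sqrt(9+193.21) = 14.2201
sqrt((|z|+a)/2) = sqrt((14.2201+(-3))/2) = sqrt(5.6100) = 2.3685
sqrt((|z|-a)/2) = sqrt((14.2201-(-3))/2) = sqrt(8.6100) = 2.9343

±(2.3685 + 2.9343i) i.e. 2.3685 + 2.9343i and -2.3685 - 2.9343i


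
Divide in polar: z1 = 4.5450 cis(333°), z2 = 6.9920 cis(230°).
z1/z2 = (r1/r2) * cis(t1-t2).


r = 4.5450 / 6.9920 = 0.6500
theta = 333° - 230° = 103° = 103° (mod 360)

0.6500 cis(103°)


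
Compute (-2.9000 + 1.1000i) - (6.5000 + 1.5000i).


Real: -2.9 - 6.5 = -9.4
Imag: 1.1 - 1.5 = -0.4

-9.4000 - 0.4000i


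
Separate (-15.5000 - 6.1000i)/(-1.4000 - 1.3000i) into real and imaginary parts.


Multiply by conjugate: (-15.5000 - 6.1000i)(-1.4000 + 1.3000i) / ((-1.4)^2 + (-1.3)^2)
Numerator real = -15.5*(-1.4) - (6.1)*(-1.3) = 29.63
Numerator imag = -6.1*(-1.4) - (-15.5)*(-1.3) = -11.61
Denominator = 3.65
Re(z) = 29.63/3.65 = 8.1178
Im(z) = -11.61/3.65 = -3.1808

Re(z) = 8.1178, Im(z) = -3.1808


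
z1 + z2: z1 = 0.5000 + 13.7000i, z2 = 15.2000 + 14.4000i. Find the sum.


Real: 0.5 + 15.2 = 15.7
Imag: 13.7 + 14.4 = 28.1

15.7000 + 28.1000i


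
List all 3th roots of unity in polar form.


The 3th roots of unity are cis(360k/3°) for k=0..2
Angle step = 360/3 = 120°
Primitive root: cis(120°)
Primitive root = -0.5000 + 0.8660i

3 roots at angles: 0°, 120°, 240°


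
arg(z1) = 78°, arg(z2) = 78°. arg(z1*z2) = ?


arg(z1*z2) = 78° + 78° = 156°
Normalized to (-180°, 180°]: 156°

156°


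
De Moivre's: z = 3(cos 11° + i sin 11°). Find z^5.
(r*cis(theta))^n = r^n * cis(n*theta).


r^5 = 3^5 = 243
n*theta = 5*11° = 55° = 55° (mod 360)
a = 243*cos(55°) = 139.3791
b = 243*sin(55°) = 199.0539

243 cis(55°) = 139.3791 + 199.0539i


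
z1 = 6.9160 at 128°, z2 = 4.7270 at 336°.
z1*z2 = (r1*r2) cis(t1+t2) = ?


r = 6.9160 * 4.7270 = 32.6919
theta = 128° + 336° = 464° = 104° (mod 360)

32.6919 cis(104°)


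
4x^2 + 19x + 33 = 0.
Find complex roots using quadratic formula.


disc = 19^2 - 4*4*33 = 361 - 528 = -167
sqrt(|disc|) = sqrt(167) = 12.9228
Real part = -19/(2*4) = -2.3750
Imag part = 12.9228/(2*4) = 1.6154

-2.3750 ± 1.6154i


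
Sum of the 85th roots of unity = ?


The sum of all 85th roots of unity is 0.
Geometric series: (1 - w^85)/(1 - w) = (1-1)/(1-w) = 0 since w^85 = 1, w ≠ 1.
Alternatively: coefficient of z^84 in z^85 - 1 is 0.

0


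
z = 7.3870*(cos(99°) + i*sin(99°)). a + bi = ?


a = 7.3870*cos(99°) = 7.3870*(-0.156434) = -1.1556
b = 7.3870*sin(99°) = 7.3870*0.9877 = 7.2961

-1.1556 + 7.2961i


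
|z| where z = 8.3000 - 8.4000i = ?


|z| = sqrt(8.3^2 + (-8.4)^2) = sqrt(68.89 + 70.56) = sqrt(139.45) = 11.8089

|z| = 11.8089


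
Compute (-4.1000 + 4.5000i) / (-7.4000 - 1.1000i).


Conjugate of z2 = -7.4000 + 1.1000i
Numerator: (-4.1000 + 4.5000i)(-7.4000 + 1.1000i) = 25.3900 - 37.8100i
Denominator: (-7.4)^2 + (-1.1)^2 = 55.97
Result = (25.3900 - 37.8100i)/55.97

0.4536 - 0.6755i


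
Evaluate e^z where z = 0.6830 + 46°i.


e^0.6830 = 1.97981
cos(46°) = 0.69466
sin(46°) = 0.71934
Real = 1.97981*0.69466 = 1.3753
Imag = 1.97981*0.71934 = 1.4242

1.3753 + 1.4242i


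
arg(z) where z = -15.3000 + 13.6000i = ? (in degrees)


Re = -15.3, Im = 13.6
arg = atan2(13.6, -15.3) = 138.3665 degrees

arg(z) = 138.3665 degrees


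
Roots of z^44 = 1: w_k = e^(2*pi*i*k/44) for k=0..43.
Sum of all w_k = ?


The sum of all 44th roots of unity is 0.
Geometric series: (1 - w^44)/(1 - w) = (1-1)/(1-w) = 0 since w^44 = 1, w ≠ 1.
Alternatively: coefficient of z^43 in z^44 - 1 is 0.

0


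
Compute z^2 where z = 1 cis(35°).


r^2 = 1^2 = 1
n*theta = 2*35° = 70° = 70° (mod 360)
a = 1*cos(70°) = 0.3420
b = 1*sin(70°) = 0.9397

1 cis(70°) = 0.3420 + 0.9397i


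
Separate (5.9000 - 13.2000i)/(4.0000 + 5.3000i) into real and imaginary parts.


Multiply by conjugate: (5.9000 - 13.2000i)(4.0000 - 5.3000i) / (4^2 + 5.3^2)
Numerator real = 5.9*4 - (13.2)*5.3 = -46.36
Numerator imag = -13.2*4 - 5.9*5.3 = -84.07
Denominator = 44.09
Re(z) = -46.36/44.09 = -1.0515
Im(z) = -84.07/44.09 = -1.9068

Re(z) = -1.0515, Im(z) = -1.9068


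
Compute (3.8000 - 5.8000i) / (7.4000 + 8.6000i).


Conjugate of z2 = 7.4000 - 8.6000i
Numerator: (3.8000 - 5.8000i)(7.4000 - 8.6000i) = -21.7600 - 75.6000i
Denominator: 7.4^2 + 8.6^2 = 128.72
Result = (-21.7600 - 75.6000i)/128.72

-0.1690 - 0.5873i


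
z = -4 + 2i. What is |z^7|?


|z| = sqrt(16+4) = sqrt(20) = 4.4721
|z^7| = |z|^7 = (sqrt(20))^7 = 20^3 * sqrt(20) = 8000*sqrt(20)

|z^7| = 8000*sqrt(20) ≈ 35777.0876


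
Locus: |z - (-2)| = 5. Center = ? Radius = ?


|z - z0| = r is a circle with center z0 and radius r.
Center = (-2, 0), radius = 5

Circle with center (-2, 0) and radius 5


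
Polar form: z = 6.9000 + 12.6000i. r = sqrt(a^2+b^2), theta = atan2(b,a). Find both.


r = sqrt(47.61+158.76) = sqrt(206.37) = 14.3656
theta = atan2(12.6, 6.9) = 61.2940 degrees

r = 14.3656, theta = 61.2940 degrees


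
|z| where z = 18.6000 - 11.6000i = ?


|z| = sqrt(18.6^2 + (-11.6)^2) = sqrt(345.96 + 134.56) = sqrt(480.52) = 21.9208

|z| = 21.9208


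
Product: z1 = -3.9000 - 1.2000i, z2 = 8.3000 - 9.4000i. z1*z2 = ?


Real = -3.9*8.3 - (-1.2)*(-9.4) = -32.37 - 11.28 = -43.65
Imag = -3.9*(-9.4) + 8.3*(-1.2) = 36.66 - (9.96) = 26.7

-43.6500 + 26.7000i


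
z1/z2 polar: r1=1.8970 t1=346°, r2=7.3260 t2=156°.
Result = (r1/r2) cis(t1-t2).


r = 1.8970 / 7.3260 = 0.2589
theta = 346° - 156° = 190° = 190° (mod 360)

0.2589 cis(190°)


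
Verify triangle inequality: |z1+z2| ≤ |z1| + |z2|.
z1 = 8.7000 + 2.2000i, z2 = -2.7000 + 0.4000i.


|z1| = sqrt(8.7^2 + 2.2^2) = sqrt(80.53) = 8.9739
|z2| = sqrt((-2.7)^2 + 0.4^2) = sqrt(7.45) = 2.7295
z1+z2 = 6.0000 + 2.6000i
|z1+z2| = sqrt(42.76) = 6.5391
|z1|+|z2| = 8.9739 + 2.7295 = 11.7034

|z1+z2| = 6.5391 ≤ |z1|+|z2| = 11.7034 (verified)


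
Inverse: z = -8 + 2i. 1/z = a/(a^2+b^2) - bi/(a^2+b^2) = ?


|z|^2 = 64+4 = 68
1/z = (-8 - 2i)/68

1/z = -0.1176 - 0.0294i


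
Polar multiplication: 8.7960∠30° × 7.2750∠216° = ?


r = 8.7960 * 7.2750 = 63.9909
theta = 30° + 216° = 246° = 246° (mod 360)

63.9909 cis(246°)


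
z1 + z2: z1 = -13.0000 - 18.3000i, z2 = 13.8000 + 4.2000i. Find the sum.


Real: -13 + 13.8 = 0.8
Imag: -18.3 + 4.2 = -14.1

0.8000 - 14.1000i


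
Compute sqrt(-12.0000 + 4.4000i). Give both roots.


|z| = sqrt(144+19.36) = 12.7812
sqrt((|z|+a)/2) = sqrt((12.7812+(-12))/2) = sqrt(0.3906) = 0.6250
sqrt((|z|-a)/2) = sqrt((12.7812-(-12))/2) = sqrt(12.3906) = 3.5200

±(0.6250 + 3.5200i) i.e. 0.6250 + 3.5200i and -0.6250 - 3.5200i


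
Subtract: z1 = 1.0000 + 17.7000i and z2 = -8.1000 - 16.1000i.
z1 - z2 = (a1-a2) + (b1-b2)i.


Real: 1 + 8.1 = 9.1
Imag: 17.7 + 16.1 = 33.8

9.1000 + 33.8000i


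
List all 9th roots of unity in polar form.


The 9th roots of unity are cis(360k/9°) for k=0..8
Angle step = 360/9 = 40°
Primitive root: cis(40°)
Primitive root = 0.7660 + 0.6428i

9 roots at angles: 0°, 40°, 80°, 120°, 160°, 200°, 240°, 280°, 320°


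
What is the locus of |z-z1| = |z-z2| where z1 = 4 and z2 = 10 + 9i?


Equal distances means the locus is the perpendicular bisector of z1 and z2.
Midpoint = ((4+10)/2, (0+9)/2) = (7.0000, 4.5000)

Perpendicular bisector through (7.0000, 4.5000)


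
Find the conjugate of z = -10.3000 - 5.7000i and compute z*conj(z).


z_bar = -10.3000 + 5.7000i
z*z_bar = (-10.3)^2 + (-5.7)^2 = 106.09 + 32.49 = 138.58

z_bar = -10.3000 + 5.7000i, z*z_bar = 138.58


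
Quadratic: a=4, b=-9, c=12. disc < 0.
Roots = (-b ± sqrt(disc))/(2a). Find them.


disc = (-9)^2 - 4*4*12 = 81 - 192 = -111
sqrt(|disc|) = sqrt(111) = 10.5357
Real part = 9/(2*4) = 1.1250
Imag part = 10.5357/(2*4) = 1.3170

1.1250 ± 1.3170i


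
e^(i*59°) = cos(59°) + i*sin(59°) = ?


cos(59°) = 0.5150
sin(59°) = 0.8572

e^(i*59°) = 0.5150 + 0.8572i


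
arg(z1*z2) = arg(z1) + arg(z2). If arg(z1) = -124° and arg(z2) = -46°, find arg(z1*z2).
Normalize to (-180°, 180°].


arg(z1*z2) = -124° - 46° = -170°
Normalized to (-180°, 180°]: -170°

-170°


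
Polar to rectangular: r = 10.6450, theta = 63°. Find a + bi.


a = 10.6450*cos(63°) = 10.6450*0.45399 = 4.8327
b = 10.6450*sin(63°) = 10.6450*0.89101 = 9.4848

4.8327 + 9.4848i


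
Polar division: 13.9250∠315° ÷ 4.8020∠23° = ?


r = 13.9250 / 4.8020 = 2.8998
theta = 315° - 23° = 292° = 292° (mod 360)

2.8998 cis(292°)


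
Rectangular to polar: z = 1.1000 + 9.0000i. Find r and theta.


r = sqrt(1.21+81) = sqrt(82.21) = 9.0670
theta = atan2(9, 1.1) = 83.0317 degrees

r = 9.0670, theta = 83.0317 degrees


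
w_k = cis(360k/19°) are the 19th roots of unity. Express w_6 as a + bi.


Angle = 360*6/19 = 113.6842°
a = cos(113.6842°) = -0.4017
b = sin(113.6842°) = 0.9158

-0.4017 + 0.9158i


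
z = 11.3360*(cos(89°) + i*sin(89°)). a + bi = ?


a = 11.3360*cos(89°) = 11.3360*0.01745 = 0.1978
b = 11.3360*sin(89°) = 11.3360*0.99985 = 11.3343

0.1978 + 11.3343i


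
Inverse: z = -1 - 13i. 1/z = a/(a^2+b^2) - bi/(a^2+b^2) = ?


|z|^2 = 1+169 = 170
1/z = (-1 + 13i)/170

1/z = -0.0059 + 0.0765i


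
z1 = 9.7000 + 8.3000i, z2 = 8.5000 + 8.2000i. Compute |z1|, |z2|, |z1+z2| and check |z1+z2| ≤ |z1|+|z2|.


|z1| = sqrt(9.7^2 + 8.3^2) = sqrt(162.98) = 12.7664
|z2| = sqrt(8.5^2 + 8.2^2) = sqrt(139.49) = 11.8106
z1+z2 = 18.2000 + 16.5000i
|z1+z2| = sqrt(603.49) = 24.5660
|z1|+|z2| = 12.7664 + 11.8106 = 24.5770

|z1+z2| = 24.5660 ≤ |z1|+|z2| = 24.5770 (verified)


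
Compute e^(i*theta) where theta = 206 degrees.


cos(206°) = -0.8988
sin(206°) = -0.4384

e^(i*206°) = -0.8988 - 0.4384i


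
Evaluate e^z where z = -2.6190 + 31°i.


e^-2.6190 = 0.0729
cos(31°) = 0.8572
sin(31°) = 0.515
Real = 0.0729*0.8572 = 0.0625
Imag = 0.0729*0.515 = 0.0375

0.0625 + 0.0375i


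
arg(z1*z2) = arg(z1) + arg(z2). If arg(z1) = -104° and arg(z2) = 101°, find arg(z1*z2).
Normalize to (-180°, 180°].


arg(z1*z2) = -104° + 101° = -3°
Normalized to (-180°, 180°]: -3°

-3°


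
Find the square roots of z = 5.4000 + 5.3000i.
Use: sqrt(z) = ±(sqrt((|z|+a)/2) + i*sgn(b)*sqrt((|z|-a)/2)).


|z| = sqrt(29.16+28.09) = 7.5664
sqrt((|z|+a)/2) = sqrt((7.5664+5.4)/2) = sqrt(6.4832) = 2.5462
sqrt((|z|-a)/2) = sqrt((7.5664-5.4)/2) = sqrt(1.0832) = 1.0408

±(2.5462 + 1.0408i) i.e. 2.5462 + 1.0408i and -2.5462 - 1.0408i


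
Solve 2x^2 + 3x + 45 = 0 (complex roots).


disc = 3^2 - 4*2*45 = 9 - 360 = -351
sqrt(|disc|) = sqrt(351) = 18.7350
Real part = -3/(2*2) = -0.7500
Imag part = 18.7350/(2*2) = 4.6837

-0.7500 ± 4.6837i


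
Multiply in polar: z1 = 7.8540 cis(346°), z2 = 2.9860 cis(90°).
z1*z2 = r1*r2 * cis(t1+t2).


r = 7.8540 * 2.9860 = 23.4520
theta = 346° + 90° = 436° = 76° (mod 360)

23.4520 cis(76°)


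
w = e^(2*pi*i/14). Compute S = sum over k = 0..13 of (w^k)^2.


The roots are w_k = w^k with w = e^(2*pi*i/14), and (w^k)^2 = (w^2)^k.
So S = 1 + u + u^2 + ... + u^(13) with u = w^2.
2 = 0*14 + 2, so 2 is not a multiple of 14: u = w^2 ≠ 1 (w is a primitive 14th root), while u^14 = (w^14)^2 = 1.
Geometric series: S = (1 - u^14)/(1 - u) = (1 - 1)/(1 - u) = 0

S = 0


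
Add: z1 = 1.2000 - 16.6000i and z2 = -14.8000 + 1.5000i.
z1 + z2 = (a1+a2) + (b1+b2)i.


Real: 1.2 - 14.8 = -13.6
Imag: -16.6 + 1.5 = -15.1

-13.6000 - 15.1000i


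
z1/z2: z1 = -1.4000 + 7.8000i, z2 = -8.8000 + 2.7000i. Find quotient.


Conjugate of z2 = -8.8000 - 2.7000i
Numerator: (-1.4000 + 7.8000i)(-8.8000 - 2.7000i) = 33.3800 - 64.8600i
Denominator: (-8.8)^2 + 2.7^2 = 84.73
Result = (33.3800 - 64.8600i)/84.73

0.3940 - 0.7655i


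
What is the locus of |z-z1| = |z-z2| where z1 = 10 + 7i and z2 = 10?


Equal distances means the locus is the perpendicular bisector of z1 and z2.
Midpoint = ((10+10)/2, (7+0)/2) = (10.0000, 3.5000)

Perpendicular bisector through (10.0000, 3.5000)


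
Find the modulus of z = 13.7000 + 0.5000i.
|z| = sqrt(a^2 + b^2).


|z| = sqrt(13.7^2 + 0.5^2) = sqrt(187.69 + 0.25) = sqrt(187.94) = 13.7091

|z| = 13.7091


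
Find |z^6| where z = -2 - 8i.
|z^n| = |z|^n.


|z| = sqrt(4+64) = sqrt(68) = 8.2462
|z^6| = |z|^6 = (sqrt(68))^6 = 68^3 = 314432

|z^6| = 314432


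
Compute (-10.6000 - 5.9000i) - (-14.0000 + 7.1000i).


Real: -10.6 + 14 = 3.4
Imag: -5.9 - 7.1 = -13

3.4000 - 13.0000i


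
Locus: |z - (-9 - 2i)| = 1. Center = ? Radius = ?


|z - z0| = r is a circle with center z0 and radius r.
Center = (-9, -2), radius = 1

Circle with center (-9, -2) and radius 1


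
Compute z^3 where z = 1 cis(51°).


r^3 = 1^3 = 1
n*theta = 3*51° = 153° = 153° (mod 360)
a = 1*cos(153°) = -0.8910
b = 1*sin(153°) = 0.4540

1 cis(153°) = -0.8910 + 0.4540i


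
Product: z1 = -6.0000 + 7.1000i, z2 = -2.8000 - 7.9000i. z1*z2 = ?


Real = -6*(-2.8) - 7.1*(-7.9) = 16.8 - (-56.09) = 72.89
Imag = -6*(-7.9) - (2.8)*7.1 = 47.4 - (19.88) = 27.52

72.8900 + 27.5200i


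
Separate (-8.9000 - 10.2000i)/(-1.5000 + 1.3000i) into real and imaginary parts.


Multiply by conjugate: (-8.9000 - 10.2000i)(-1.5000 - 1.3000i) / ((-1.5)^2 + 1.3^2)
Numerator real = -8.9*(-1.5) - (10.2)*1.3 = 0.09
Numerator imag = -10.2*(-1.5) - (-8.9)*1.3 = 26.87
Denominator = 3.94
Re(z) = 0.09/3.94 = 0.0228
Im(z) = 26.87/3.94 = 6.8198

Re(z) = 0.0228, Im(z) = 6.8198


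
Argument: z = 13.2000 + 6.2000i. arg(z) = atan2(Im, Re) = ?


Re = 13.2, Im = 6.2
arg = atan2(6.2, 13.2) = 25.1593 degrees

arg(z) = 25.1593 degrees


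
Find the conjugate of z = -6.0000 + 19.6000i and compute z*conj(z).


z_bar = -6.0000 - 19.6000i
z*z_bar = (-6)^2 + 19.6^2 = 36 + 384.16 = 420.16

z_bar = -6.0000 - 19.6000i, z*z_bar = 420.16


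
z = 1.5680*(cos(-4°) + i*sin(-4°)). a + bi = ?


a = 1.5680*cos(-4°) = 1.5680*0.9976 = 1.5642
b = 1.5680*sin(-4°) = 1.5680*(-0.0698) = -0.1094

1.5642 - 0.1094i


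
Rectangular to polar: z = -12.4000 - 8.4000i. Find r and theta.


r = sqrt(153.76+70.56) = sqrt(224.32) = 14.9773
theta = atan2(-8.4, -12.4) = -145.8855 degrees

r = 14.9773, theta = -145.8855 degrees


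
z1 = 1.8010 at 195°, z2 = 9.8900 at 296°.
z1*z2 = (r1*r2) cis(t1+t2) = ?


r = 1.8010 * 9.8900 = 17.8119
theta = 195° + 296° = 491° = 131° (mod 360)

17.8119 cis(131°)


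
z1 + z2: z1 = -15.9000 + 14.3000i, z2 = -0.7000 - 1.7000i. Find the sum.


Real: -15.9 - 0.7 = -16.6
Imag: 14.3 - 1.7 = 12.6

-16.6000 + 12.6000i


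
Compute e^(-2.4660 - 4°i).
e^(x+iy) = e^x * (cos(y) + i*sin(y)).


e^-2.4660 = 0.0849
cos(-4°) = 0.9976
sin(-4°) = -0.0698
Real = 0.0849*0.9976 = 0.0847
Imag = 0.0849*(-0.0698) = -0.0059

0.0847 - 0.0059i


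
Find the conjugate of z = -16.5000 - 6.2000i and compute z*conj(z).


z_bar = -16.5000 + 6.2000i
z*z_bar = (-16.5)^2 + (-6.2)^2 = 272.25 + 38.44 = 310.69

z_bar = -16.5000 + 6.2000i, z*z_bar = 310.69


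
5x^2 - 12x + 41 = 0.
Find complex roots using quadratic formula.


disc = (-12)^2 - 4*5*41 = 144 - 820 = -676
sqrt(|disc|) = sqrt(676) = 26.0000
Real part = 12/(2*5) = 1.2000
Imag part = 26.0000/(2*5) = 2.6000

1.2000 ± 2.6000i


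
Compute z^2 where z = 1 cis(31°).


r^2 = 1^2 = 1
n*theta = 2*31° = 62° = 62° (mod 360)
a = 1*cos(62°) = 0.4695
b = 1*sin(62°) = 0.8829

1 cis(62°) = 0.4695 + 0.8829i


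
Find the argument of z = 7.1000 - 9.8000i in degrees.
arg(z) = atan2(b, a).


Re = 7.1, Im = -9.8
arg = atan2(-9.8, 7.1) = -54.0771 degrees

arg(z) = -54.0771 degrees


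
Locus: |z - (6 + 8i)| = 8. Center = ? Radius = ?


|z - z0| = r is a circle with center z0 and radius r.
Center = (6, 8), radius = 8

Circle with center (6, 8) and radius 8


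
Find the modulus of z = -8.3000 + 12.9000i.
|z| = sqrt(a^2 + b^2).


|z| = sqrt((-8.3)^2 + 12.9^2) = sqrt(68.89 + 166.41) = sqrt(235.3) = 15.3395

|z| = 15.3395


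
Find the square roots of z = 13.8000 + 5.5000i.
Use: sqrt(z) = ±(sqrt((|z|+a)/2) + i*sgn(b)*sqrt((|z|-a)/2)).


|z| = sqrt(190.44+30.25) = 14.8556
sqrt((|z|+a)/2) = sqrt((14.8556+13.8)/2) = sqrt(14.3278) = 3.7852
sqrt((|z|-a)/2) = sqrt((14.8556-13.8)/2) = sqrt(0.5278) = 0.7265

±(3.7852 + 0.7265i) i.e. 3.7852 + 0.7265i and -3.7852 - 0.7265i


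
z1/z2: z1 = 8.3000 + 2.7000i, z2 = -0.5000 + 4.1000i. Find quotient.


Conjugate of z2 = -0.5000 - 4.1000i
Numerator: (8.3000 + 2.7000i)(-0.5000 - 4.1000i) = 6.9200 - 35.3800i
Denominator: (-0.5)^2 + 4.1^2 = 17.06
Result = (6.9200 - 35.3800i)/17.06

0.4056 - 2.0739i


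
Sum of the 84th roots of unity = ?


The sum of all 84th roots of unity is 0.
Geometric series: (1 - w^84)/(1 - w) = (1-1)/(1-w) = 0 since w^84 = 1, w ≠ 1.
Alternatively: coefficient of z^83 in z^84 - 1 is 0.

0


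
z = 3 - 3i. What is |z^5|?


|z| = sqrt(9+9) = sqrt(18) = 4.2426
|z^5| = |z|^5 = (sqrt(18))^5 = 18^2 * sqrt(18) = 324*sqrt(18)

|z^5| = 324*sqrt(18) ≈ 1374.6156


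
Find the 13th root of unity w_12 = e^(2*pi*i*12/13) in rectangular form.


Angle = 360*12/13 = 332.3077°
a = cos(332.3077°) = 0.8855
b = sin(332.3077°) = -0.4647

0.8855 - 0.4647i


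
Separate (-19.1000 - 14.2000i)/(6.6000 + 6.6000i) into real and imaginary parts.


Multiply by conjugate: (-19.1000 - 14.2000i)(6.6000 - 6.6000i) / (6.6^2 + 6.6^2)
Numerator real = -19.1*6.6 - (14.2)*6.6 = -219.78
Numerator imag = -14.2*6.6 - (-19.1)*6.6 = 32.34
Denominator = 87.12
Re(z) = -219.78/87.12 = -2.5227
Im(z) = 32.34/87.12 = 0.3712

Re(z) = -2.5227, Im(z) = 0.3712


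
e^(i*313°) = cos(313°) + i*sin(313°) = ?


cos(313°) = 0.6820
sin(313°) = -0.7314

e^(i*313°) = 0.6820 - 0.7314i


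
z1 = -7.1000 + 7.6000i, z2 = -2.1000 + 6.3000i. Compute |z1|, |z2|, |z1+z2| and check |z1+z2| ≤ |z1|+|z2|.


|z1| = sqrt((-7.1)^2 + 7.6^2) = sqrt(108.17) = 10.4005
|z2| = sqrt((-2.1)^2 + 6.3^2) = sqrt(44.1) = 6.6408
z1+z2 = -9.2000 + 13.9000i
|z1+z2| = sqrt(277.85) = 16.6688
|z1|+|z2| = 10.4005 + 6.6408 = 17.0413

|z1+z2| = 16.6688 ≤ |z1|+|z2| = 17.0413 (verified)


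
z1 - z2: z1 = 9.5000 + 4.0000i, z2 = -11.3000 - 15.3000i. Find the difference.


Real: 9.5 + 11.3 = 20.8
Imag: 4 + 15.3 = 19.3

20.8000 + 19.3000i


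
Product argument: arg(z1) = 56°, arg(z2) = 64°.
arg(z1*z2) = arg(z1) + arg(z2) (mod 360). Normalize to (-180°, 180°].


arg(z1*z2) = 56° + 64° = 120°
Normalized to (-180°, 180°]: 120°

120°


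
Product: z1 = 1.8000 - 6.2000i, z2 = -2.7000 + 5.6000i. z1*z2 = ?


Real = 1.8*(-2.7) - (-6.2)*5.6 = -4.86 - (-34.72) = 29.86
Imag = 1.8*5.6 - (2.7)*(-6.2) = 10.08 + 16.74 = 26.82

29.8600 + 26.8200i


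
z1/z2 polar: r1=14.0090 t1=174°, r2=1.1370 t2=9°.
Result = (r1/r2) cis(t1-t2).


r = 14.0090 / 1.1370 = 12.3210
theta = 174° - 9° = 165° = 165° (mod 360)

12.3210 cis(165°)


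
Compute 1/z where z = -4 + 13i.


|z|^2 = 16+169 = 185
1/z = (-4 - 13i)/185

1/z = -0.0216 - 0.0703i


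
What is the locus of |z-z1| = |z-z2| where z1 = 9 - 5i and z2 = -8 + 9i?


Equal distances means the locus is the perpendicular bisector of z1 and z2.
Midpoint = ((9+(-8))/2, (-5+9)/2) = (0.5000, 2.0000)

Perpendicular bisector through (0.5000, 2.0000)


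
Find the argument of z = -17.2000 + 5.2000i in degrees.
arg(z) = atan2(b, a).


Re = -17.2, Im = 5.2
arg = atan2(5.2, -17.2) = 163.1786 degrees

arg(z) = 163.1786 degrees


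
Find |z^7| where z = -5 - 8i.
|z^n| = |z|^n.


|z| = sqrt(25+64) = sqrt(89) = 9.4340
|z^7| = |z|^7 = (sqrt(89))^7 = 89^3 * sqrt(89) = 704969*sqrt(89)

|z^7| = 704969*sqrt(89) ≈ 6650664.2447


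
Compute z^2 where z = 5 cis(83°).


r^2 = 5^2 = 25
n*theta = 2*83° = 166° = 166° (mod 360)
a = 25*cos(166°) = -24.2574
b = 25*sin(166°) = 6.0480

25 cis(166°) = -24.2574 + 6.0480i


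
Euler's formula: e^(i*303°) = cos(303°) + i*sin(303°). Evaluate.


cos(303°) = 0.5446
sin(303°) = -0.8387

e^(i*303°) = 0.5446 - 0.8387i


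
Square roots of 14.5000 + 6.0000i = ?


|z| = sqrt(210.25+36) = 15.6924
sqrt((|z|+a)/2) = sqrt((15.6924+14.5)/2) = sqrt(15.0962) = 3.8854
sqrt((|z|-a)/2) = sqrt((15.6924-14.5)/2) = sqrt(0.5962) = 0.7721

±(3.8854 + 0.7721i) i.e. 3.8854 + 0.7721i and -3.8854 - 0.7721i


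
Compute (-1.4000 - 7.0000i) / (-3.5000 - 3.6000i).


Conjugate of z2 = -3.5000 + 3.6000i
Numerator: (-1.4000 - 7.0000i)(-3.5000 + 3.6000i) = 30.1000 + 19.4600i
Denominator: (-3.5)^2 + (-3.6)^2 = 25.21
Result = (30.1000 + 19.4600i)/25.21

1.1940 + 0.7719i


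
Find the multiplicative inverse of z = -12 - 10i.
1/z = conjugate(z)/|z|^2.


|z|^2 = 144+100 = 244
1/z = (-12 + 10i)/244

1/z = -0.0492 + 0.0410i


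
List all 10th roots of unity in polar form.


The 10th roots of unity are cis(360k/10°) for k=0..9
Angle step = 360/10 = 36°
Primitive root: cis(36°)
Primitive root = 0.8090 + 0.5878i

10 roots at angles: 0°, 36°, 72°, 108°, 144°, 180°, 216°, 252°, 288°, 324°


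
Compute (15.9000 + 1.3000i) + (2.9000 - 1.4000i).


Real: 15.9 + 2.9 = 18.8
Imag: 1.3 - 1.4 = -0.1

18.8000 - 0.1000i


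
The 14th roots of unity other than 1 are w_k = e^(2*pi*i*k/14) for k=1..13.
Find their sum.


With w = e^(2*pi*i/14), all 14 of the 14th roots of unity w^0 = 1, w, ..., w^(13) sum to 0: 1 + w + ... + w^(13) = (1 - w^14)/(1 - w) = 0 since w^14 = 1, w ≠ 1.
Removing the root 1: w + w^2 + ... + w^(13) = 0 - 1 = -1

Sum = -1


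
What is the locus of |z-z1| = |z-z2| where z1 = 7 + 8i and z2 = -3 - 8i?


Equal distances means the locus is the perpendicular bisector of z1 and z2.
Midpoint = ((7+(-3))/2, (8+(-8))/2) = (2.0000, 0)

Perpendicular bisector through (2.0000, 0)


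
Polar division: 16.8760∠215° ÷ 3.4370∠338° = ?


r = 16.8760 / 3.4370 = 4.9101
theta = 215° - 338° = -123° = 237° (mod 360)

4.9101 cis(237°)


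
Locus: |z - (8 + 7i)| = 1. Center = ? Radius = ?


|z - z0| = r is a circle with center z0 and radius r.
Center = (8, 7), radius = 1

Circle with center (8, 7) and radius 1


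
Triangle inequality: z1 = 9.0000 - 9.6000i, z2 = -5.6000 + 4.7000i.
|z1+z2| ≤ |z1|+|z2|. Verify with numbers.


|z1| = sqrt(9^2 + (-9.6)^2) = sqrt(173.16) = 13.1590
|z2| = sqrt((-5.6)^2 + 4.7^2) = sqrt(53.45) = 7.3110
z1+z2 = 3.4000 - 4.9000i
|z1+z2| = sqrt(35.57) = 5.9641
|z1|+|z2| = 13.1590 + 7.3110 = 20.4700

|z1+z2| = 5.9641 ≤ |z1|+|z2| = 20.4700 (verified)


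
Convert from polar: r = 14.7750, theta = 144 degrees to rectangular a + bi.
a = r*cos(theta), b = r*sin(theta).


a = 14.7750*cos(144°) = 14.7750*(-0.809017) = -11.9532
b = 14.7750*sin(144°) = 14.7750*0.587785 = 8.6845

-11.9532 + 8.6845i


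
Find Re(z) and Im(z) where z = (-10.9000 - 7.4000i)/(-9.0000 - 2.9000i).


Multiply by conjugate: (-10.9000 - 7.4000i)(-9.0000 + 2.9000i) / ((-9)^2 + (-2.9)^2)
Numerator real = -10.9*(-9) - (7.4)*(-2.9) = 119.56
Numerator imag = -7.4*(-9) - (-10.9)*(-2.9) = 34.99
Denominator = 89.41
Re(z) = 119.56/89.41 = 1.3372
Im(z) = 34.99/89.41 = 0.3913

Re(z) = 1.3372, Im(z) = 0.3913


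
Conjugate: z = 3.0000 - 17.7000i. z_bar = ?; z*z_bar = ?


z_bar = 3.0000 + 17.7000i
z*z_bar = 3^2 + (-17.7)^2 = 9 + 313.29 = 322.29

z_bar = 3.0000 + 17.7000i, z*z_bar = 322.29


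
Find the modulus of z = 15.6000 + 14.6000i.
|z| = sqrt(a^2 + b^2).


|z| = sqrt(15.6^2 + 14.6^2) = sqrt(243.36 + 213.16) = sqrt(456.52) = 21.3663

|z| = 21.3663


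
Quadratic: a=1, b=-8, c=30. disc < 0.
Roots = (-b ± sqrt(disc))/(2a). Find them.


disc = (-8)^2 - 4*1*30 = 64 - 120 = -56
sqrt(|disc|) = sqrt(56) = 7.4833
Real part = 8/(2*1) = 4.0000
Imag part = 7.4833/(2*1) = 3.7417

4.0000 ± 3.7417i


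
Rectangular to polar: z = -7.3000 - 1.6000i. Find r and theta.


r = sqrt(53.29+2.56) = sqrt(55.85) = 7.4733
theta = atan2(-1.6, -7.3) = -167.6375 degrees

r = 7.4733, theta = -167.6375 degrees


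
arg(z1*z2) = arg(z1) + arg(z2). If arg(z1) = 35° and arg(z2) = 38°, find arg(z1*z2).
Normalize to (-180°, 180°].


arg(z1*z2) = 35° + 38° = 73°
Normalized to (-180°, 180°]: 73°

73°


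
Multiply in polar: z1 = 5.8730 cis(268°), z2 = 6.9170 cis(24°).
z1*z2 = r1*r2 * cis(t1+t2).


r = 5.8730 * 6.9170 = 40.6235
theta = 268° + 24° = 292° = 292° (mod 360)

40.6235 cis(292°)
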